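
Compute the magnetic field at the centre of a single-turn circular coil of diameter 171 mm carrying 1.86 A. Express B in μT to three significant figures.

B ≈ 13.7 μT

At the centre of a circular loop the Biot–Savart law gives B = μ₀I/(2R) (so R = 0.0855 m).
B = (4π×10⁻⁷ × 1.86) / (2 × 0.0855) = 1.37×10⁻⁵ T.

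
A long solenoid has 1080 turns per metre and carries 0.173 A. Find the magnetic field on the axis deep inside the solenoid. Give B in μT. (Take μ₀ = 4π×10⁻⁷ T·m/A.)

B ≈ 235 μT

Inside a long solenoid, B = μ₀nI with n = 1080 turns/m.
B = 4π×10⁻⁷ × 1080 × 0.173 = 2.35×10⁻⁴ T.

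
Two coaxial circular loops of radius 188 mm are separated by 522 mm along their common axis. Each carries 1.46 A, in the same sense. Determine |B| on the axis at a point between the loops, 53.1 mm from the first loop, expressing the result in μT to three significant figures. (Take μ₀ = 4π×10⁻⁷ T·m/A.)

Each loop contributes B = μ₀IR²/[2(R²+z²)^(3/2)] on the axis, with z measured from that loop.
Loop 1 (z = 0.0531 m): B₁ = 4.35×10⁻⁶ T. Loop 2 (z = 0.4689 m): B₂ = 2.51×10⁻⁷ T.
The fields add: B = B₁ + B₂ = 4.60×10⁻⁶ T.

B ≈ 4.60 μT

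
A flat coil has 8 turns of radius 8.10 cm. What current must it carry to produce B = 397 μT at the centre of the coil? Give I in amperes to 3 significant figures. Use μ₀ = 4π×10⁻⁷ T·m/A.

For an N-turn coil, B = Nμ₀I/(2R) with R = 0.081 m, so I = 2RB/(Nμ₀) = 2 × 0.081 × 3.97×10⁻⁴ / (8 × 4π×10⁻⁷) = 6.40 A.

I ≈ 6.40 A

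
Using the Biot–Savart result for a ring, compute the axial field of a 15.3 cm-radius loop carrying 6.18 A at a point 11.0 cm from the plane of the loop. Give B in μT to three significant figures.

On the axis of a circular loop, B = μ₀IR² / [2(R²+z²)^(3/2)].
R² + z² = (0.153)² + (0.11)² = 0.03551 m², and (R²+z²)^(3/2) = 6.69×10⁻³ m³.
B = (4π×10⁻⁷ × 6.18 × 0.02341) / (2 × 6.69×10⁻³) = 1.36×10⁻⁵ T.

B ≈ 13.6 μT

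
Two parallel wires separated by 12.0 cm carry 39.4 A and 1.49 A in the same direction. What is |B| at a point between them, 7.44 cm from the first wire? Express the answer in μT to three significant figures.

B ≈ 99.4 μT

Each long wire gives B = μ₀I/(2πd). Distances are d₁ = 0.0744 m and d₂ = 0.0456 m.
B₁ = 1.06×10⁻⁴ T, B₂ = 6.54×10⁻⁶ T.
Between parallel currents the two contributions point in opposite directions, so they subtract. B = |B₁ − B₂| = |1.06×10⁻⁴ − 6.54×10⁻⁶| = 9.94×10⁻⁵ T.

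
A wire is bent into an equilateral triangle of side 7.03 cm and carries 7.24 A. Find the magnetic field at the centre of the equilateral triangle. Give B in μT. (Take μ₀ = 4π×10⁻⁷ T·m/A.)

Each side is a finite straight segment at perpendicular distance d = a/(2 tan(π/3)) = 0.02029 m from the centre, with end-angles ±π/3.
One side contributes B₁ = (μ₀I/4πd)·2 sin(π/3) = 6.18×10⁻⁵ T.
All 3 sides add in the same direction: B = 3 × 6.18×10⁻⁵ = 1.85×10⁻⁴ T.

B ≈ 185 μT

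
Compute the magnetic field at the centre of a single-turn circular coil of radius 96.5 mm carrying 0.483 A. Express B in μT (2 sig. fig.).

At the centre of a circular loop the Biot–Savart law gives B = μ₀I/(2R).
B = (4π×10⁻⁷ × 0.483) / (2 × 0.0965) = 3.14×10⁻⁶ T.

B ≈ 3.1 μT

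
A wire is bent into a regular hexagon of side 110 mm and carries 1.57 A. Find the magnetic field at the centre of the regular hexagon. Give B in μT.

B ≈ 9.89 μT

Each side is a finite straight segment at perpendicular distance d = a/(2 tan(π/6)) = 0.09526 m from the centre, with end-angles ±π/6.
One side contributes B₁ = (μ₀I/4πd)·2 sin(π/6) = 1.65×10⁻⁶ T.
All 6 sides add in the same direction: B = 6 × 1.65×10⁻⁶ = 9.89×10⁻⁶ T.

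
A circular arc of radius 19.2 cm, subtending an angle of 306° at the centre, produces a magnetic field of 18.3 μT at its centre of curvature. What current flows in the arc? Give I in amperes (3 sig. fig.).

For a circular arc, B = μ₀Iφ/(4πR) with φ in radians; here φ = 5.341 rad.
So I = 4πRB/(μ₀φ) = 4π × 0.192 × 1.83×10⁻⁵ / (4π×10⁻⁷ × 5.341) = 6.58 A.

I ≈ 6.58 A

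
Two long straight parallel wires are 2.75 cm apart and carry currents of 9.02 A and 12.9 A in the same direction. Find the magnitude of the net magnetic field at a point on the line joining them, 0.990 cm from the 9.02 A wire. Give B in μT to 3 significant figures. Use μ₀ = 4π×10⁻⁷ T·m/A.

Each long wire gives B = μ₀I/(2πd). Distances are d₁ = 0.0099 m and d₂ = 0.0176 m.
B₁ = 1.82×10⁻⁴ T, B₂ = 1.47×10⁻⁴ T.
Between parallel currents the two contributions point in opposite directions, so they subtract. B = |B₁ − B₂| = |1.82×10⁻⁴ − 1.47×10⁻⁴| = 3.56×10⁻⁵ T.

B ≈ 35.6 μT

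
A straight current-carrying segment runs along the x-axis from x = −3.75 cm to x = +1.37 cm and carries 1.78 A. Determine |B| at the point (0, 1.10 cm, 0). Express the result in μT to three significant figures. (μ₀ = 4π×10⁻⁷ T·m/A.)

For a finite straight segment, B = (μ₀I/4πd)(sinθ₁ + sinθ₂), where θ₁, θ₂ are the angles from the perpendicular to each end.
The perpendicular distance is d = 0.011 m; the end-offsets along the wire are a = 0.0375 m and b = 0.0137 m.
sinθ₁ = 0.0375/√(0.0375²+0.011²) = 0.9596; sinθ₂ = 0.0137/√(0.0137²+0.011²) = 0.7798.
B = (4π×10⁻⁷ × 1.78) / (4π × 0.011) × (0.9596 + 0.7798) = 2.81×10⁻⁵ T.

B ≈ 28.1 μT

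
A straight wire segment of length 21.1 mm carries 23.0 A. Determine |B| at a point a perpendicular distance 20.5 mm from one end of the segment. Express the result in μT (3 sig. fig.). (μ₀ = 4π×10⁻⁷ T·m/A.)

For a finite straight segment, B = (μ₀I/4πd)(sinθ₁ + sinθ₂), where θ₁, θ₂ are the angles from the perpendicular to each end.
The perpendicular foot is at one end, so the two end-offsets along the wire are 0 and L = 0.0211 m.
sinθ₁ = 0/√(0²+0.0205²) = 0.0000; sinθ₂ = 0.0211/√(0.0211²+0.0205²) = 0.7172.
B = (4π×10⁻⁷ × 23.0) / (4π × 0.0205) × (0.0000 + 0.7172) = 8.05×10⁻⁵ T.

B ≈ 80.5 μT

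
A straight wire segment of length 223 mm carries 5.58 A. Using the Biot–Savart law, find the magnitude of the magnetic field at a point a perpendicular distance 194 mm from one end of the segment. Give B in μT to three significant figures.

B ≈ 2.17 μT

For a finite straight segment, B = (μ₀I/4πd)(sinθ₁ + sinθ₂), where θ₁, θ₂ are the angles from the perpendicular to each end.
The perpendicular foot is at one end, so the two end-offsets along the wire are 0 and L = 0.223 m.
sinθ₁ = 0/√(0²+0.194²) = 0.0000; sinθ₂ = 0.223/√(0.223²+0.194²) = 0.7545.
B = (4π×10⁻⁷ × 5.58) / (4π × 0.194) × (0.0000 + 0.7545) = 2.17×10⁻⁶ T.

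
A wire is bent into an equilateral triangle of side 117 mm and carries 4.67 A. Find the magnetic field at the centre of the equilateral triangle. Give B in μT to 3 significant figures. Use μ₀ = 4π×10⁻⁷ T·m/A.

B ≈ 71.8 μT

Each side is a finite straight segment at perpendicular distance d = a/(2 tan(π/3)) = 0.03377 m from the centre, with end-angles ±π/3.
One side contributes B₁ = (μ₀I/4πd)·2 sin(π/3) = 2.39×10⁻⁵ T.
All 3 sides add in the same direction: B = 3 × 2.39×10⁻⁵ = 7.18×10⁻⁵ T.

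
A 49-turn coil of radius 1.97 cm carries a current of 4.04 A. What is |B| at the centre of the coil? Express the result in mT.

B ≈ 6.31 mT

For an N-turn flat coil, B = Nμ₀I/(2R) with R = 0.0197 m.
B = 49 × 1.29×10⁻⁴ T = 6.31×10⁻³ T.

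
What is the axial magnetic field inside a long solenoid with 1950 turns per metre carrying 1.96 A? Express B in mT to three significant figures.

B ≈ 4.80 mT

Inside a long solenoid, B = μ₀nI with n = 1950 turns/m.
B = 4π×10⁻⁷ × 1950 × 1.96 = 4.80×10⁻³ T.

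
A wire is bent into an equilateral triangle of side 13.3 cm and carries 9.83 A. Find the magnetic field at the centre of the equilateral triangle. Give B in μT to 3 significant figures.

Each side is a finite straight segment at perpendicular distance d = a/(2 tan(π/3)) = 0.03839 m from the centre, with end-angles ±π/3.
One side contributes B₁ = (μ₀I/4πd)·2 sin(π/3) = 4.43×10⁻⁵ T.
All 3 sides add in the same direction: B = 3 × 4.43×10⁻⁵ = 1.33×10⁻⁴ T.

B ≈ 133 μT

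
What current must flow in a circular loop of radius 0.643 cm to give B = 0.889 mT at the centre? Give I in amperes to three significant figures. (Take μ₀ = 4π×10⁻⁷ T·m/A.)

I ≈ 9.10 A

At the centre of a circular loop B = μ₀I/(2R), so I = 2RB/μ₀.
With R = 0.00643 m, I = 2 × 0.00643 × 8.89×10⁻⁴ / (4π×10⁻⁷) = 9.10 A.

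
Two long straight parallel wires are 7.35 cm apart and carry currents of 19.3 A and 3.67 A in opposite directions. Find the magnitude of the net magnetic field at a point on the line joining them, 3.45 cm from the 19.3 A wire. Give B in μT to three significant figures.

Each long wire gives B = μ₀I/(2πd). Distances are d₁ = 0.0345 m and d₂ = 0.039 m.
B₁ = 1.12×10⁻⁴ T, B₂ = 1.88×10⁻⁵ T.
Between antiparallel currents both contributions point the same way, so they add. B = B₁ + B₂ = 1.12×10⁻⁴ + 1.88×10⁻⁵ = 1.31×10⁻⁴ T.

B ≈ 131 μT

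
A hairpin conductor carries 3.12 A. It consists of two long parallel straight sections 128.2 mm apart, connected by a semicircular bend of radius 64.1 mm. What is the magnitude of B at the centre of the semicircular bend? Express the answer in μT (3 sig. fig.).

The semicircular arc contributes B_arc = μ₀I·π/(4πR) = μ₀I/(4R) = 1.53×10⁻⁵ T.
Each semi-infinite lead is at perpendicular distance R = 0.0641 m from the centre, with the perpendicular foot at its near end, so it contributes μ₀I/(4πR); both point the same way, together 9.73×10⁻⁶ T.
Arc and leads all point the same direction: B = 1.53×10⁻⁵ + 9.73×10⁻⁶ = 2.50×10⁻⁵ T.

B ≈ 25.0 μT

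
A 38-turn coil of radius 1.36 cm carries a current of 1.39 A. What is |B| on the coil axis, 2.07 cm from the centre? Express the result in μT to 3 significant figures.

For an N-turn flat coil, B = Nμ₀IR²/[2(R²+z²)^(3/2)] with R = 0.0136 m, z = 0.0207 m.
B = 38 × 1.06×10⁻⁵ T = 4.04×10⁻⁴ T.

B ≈ 404 μT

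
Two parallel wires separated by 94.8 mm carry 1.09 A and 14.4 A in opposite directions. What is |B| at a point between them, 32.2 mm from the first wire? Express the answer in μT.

Each long wire gives B = μ₀I/(2πd). Distances are d₁ = 0.0322 m and d₂ = 0.0626 m.
B₁ = 6.77×10⁻⁶ T, B₂ = 4.60×10⁻⁵ T.
Between antiparallel currents both contributions point the same way, so they add. B = B₁ + B₂ = 6.77×10⁻⁶ + 4.60×10⁻⁵ = 5.28×10⁻⁵ T.

B ≈ 52.8 μT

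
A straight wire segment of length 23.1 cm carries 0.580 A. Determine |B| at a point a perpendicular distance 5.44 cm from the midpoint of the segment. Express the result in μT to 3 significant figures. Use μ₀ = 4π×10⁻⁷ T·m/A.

For a finite straight segment, B = (μ₀I/4πd)(sinθ₁ + sinθ₂), where θ₁, θ₂ are the angles from the perpendicular to each end.
The perpendicular from the point meets the wire at its midpoint, so each end is L/2 = 0.1155 m away along the wire.
sinθ₁ = 0.1155/√(0.1155²+0.0544²) = 0.9047; sinθ₂ = 0.1155/√(0.1155²+0.0544²) = 0.9047.
B = (4π×10⁻⁷ × 0.580) / (4π × 0.0544) × (0.9047 + 0.9047) = 1.93×10⁻⁶ T.

B ≈ 1.93 μT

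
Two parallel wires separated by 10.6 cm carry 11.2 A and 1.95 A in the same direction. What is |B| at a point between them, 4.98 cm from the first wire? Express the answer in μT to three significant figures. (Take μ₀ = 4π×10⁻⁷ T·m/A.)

Each long wire gives B = μ₀I/(2πd). Distances are d₁ = 0.0498 m and d₂ = 0.0562 m.
B₁ = 4.50×10⁻⁵ T, B₂ = 6.94×10⁻⁶ T.
Between parallel currents the two contributions point in opposite directions, so they subtract. B = |B₁ − B₂| = |4.50×10⁻⁵ − 6.94×10⁻⁶| = 3.80×10⁻⁵ T.

B ≈ 38.0 μT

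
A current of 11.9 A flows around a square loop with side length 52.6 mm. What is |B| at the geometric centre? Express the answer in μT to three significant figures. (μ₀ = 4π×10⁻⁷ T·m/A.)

B ≈ 256 μT

Each side is a finite straight segment at perpendicular distance d = a/(2 tan(π/4)) = 0.0263 m from the centre, with end-angles ±π/4.
One side contributes B₁ = (μ₀I/4πd)·2 sin(π/4) = 6.40×10⁻⁵ T.
All 4 sides add in the same direction: B = 4 × 6.40×10⁻⁵ = 2.56×10⁻⁴ T.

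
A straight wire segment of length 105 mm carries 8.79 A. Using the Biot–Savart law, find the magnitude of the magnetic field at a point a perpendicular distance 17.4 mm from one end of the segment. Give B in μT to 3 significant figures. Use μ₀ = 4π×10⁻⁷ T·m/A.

B ≈ 49.8 μT

For a finite straight segment, B = (μ₀I/4πd)(sinθ₁ + sinθ₂), where θ₁, θ₂ are the angles from the perpendicular to each end.
The perpendicular foot is at one end, so the two end-offsets along the wire are 0 and L = 0.105 m.
sinθ₁ = 0/√(0²+0.0174²) = 0.0000; sinθ₂ = 0.105/√(0.105²+0.0174²) = 0.9865.
B = (4π×10⁻⁷ × 8.79) / (4π × 0.0174) × (0.0000 + 0.9865) = 4.98×10⁻⁵ T.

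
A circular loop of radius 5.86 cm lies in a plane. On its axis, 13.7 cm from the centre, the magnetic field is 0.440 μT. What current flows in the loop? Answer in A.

On the axis of a loop, B = μ₀IR²/[2(R²+z²)^(3/2)], so I = 2B(R²+z²)^(3/2)/(μ₀R²).
R² + z² = 0.003434 + 0.01877 = 0.0222 m²; raised to 3/2 gives 3.31×10⁻³ m³.
I = 2 × 4.40×10⁻⁷ × 3.31×10⁻³ / (1.26×10⁻⁶ × 0.003434) = 0.675 A.

I ≈ 0.675 A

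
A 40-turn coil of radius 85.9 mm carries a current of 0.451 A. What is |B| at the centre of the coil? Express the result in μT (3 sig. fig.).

B ≈ 132 μT

For an N-turn flat coil, B = Nμ₀I/(2R) with R = 0.0859 m.
B = 40 × 3.30×10⁻⁶ T = 1.32×10⁻⁴ T.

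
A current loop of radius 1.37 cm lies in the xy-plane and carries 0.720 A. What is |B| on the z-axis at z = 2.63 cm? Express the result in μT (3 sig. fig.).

B ≈ 3.26 μT

On the axis of a circular loop, B = μ₀IR² / [2(R²+z²)^(3/2)].
R² + z² = (0.0137)² + (0.0263)² = 0.0008794 m², and (R²+z²)^(3/2) = 2.61×10⁻⁵ m³.
B = (4π×10⁻⁷ × 0.720 × 0.0001877) / (2 × 2.61×10⁻⁵) = 3.26×10⁻⁶ T.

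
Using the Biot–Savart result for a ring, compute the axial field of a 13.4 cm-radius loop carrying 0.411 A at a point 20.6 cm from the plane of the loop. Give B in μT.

B ≈ 0.312 μT

On the axis of a circular loop, B = μ₀IR² / [2(R²+z²)^(3/2)].
R² + z² = (0.134)² + (0.206)² = 0.06039 m², and (R²+z²)^(3/2) = 1.48×10⁻² m³.
B = (4π×10⁻⁷ × 0.411 × 0.01796) / (2 × 1.48×10⁻²) = 3.12×10⁻⁷ T.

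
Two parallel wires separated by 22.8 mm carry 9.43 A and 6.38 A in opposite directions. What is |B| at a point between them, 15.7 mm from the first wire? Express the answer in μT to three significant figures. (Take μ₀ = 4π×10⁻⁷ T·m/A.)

Each long wire gives B = μ₀I/(2πd). Distances are d₁ = 0.0157 m and d₂ = 0.0071 m.
B₁ = 1.20×10⁻⁴ T, B₂ = 1.80×10⁻⁴ T.
Between antiparallel currents both contributions point the same way, so they add. B = B₁ + B₂ = 1.20×10⁻⁴ + 1.80×10⁻⁴ = 3.00×10⁻⁴ T.

B ≈ 300 μT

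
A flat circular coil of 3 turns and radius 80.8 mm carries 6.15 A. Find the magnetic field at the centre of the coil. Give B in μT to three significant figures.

For an N-turn flat coil, B = Nμ₀I/(2R) with R = 0.0808 m.
B = 3 × 4.78×10⁻⁵ T = 1.43×10⁻⁴ T.

B ≈ 143 μT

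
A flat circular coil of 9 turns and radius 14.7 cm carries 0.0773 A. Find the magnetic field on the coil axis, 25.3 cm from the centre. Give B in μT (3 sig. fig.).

For an N-turn flat coil, B = Nμ₀IR²/[2(R²+z²)^(3/2)] with R = 0.147 m, z = 0.253 m.
B = 9 × 4.19×10⁻⁸ T = 3.77×10⁻⁷ T.

B ≈ 0.377 μT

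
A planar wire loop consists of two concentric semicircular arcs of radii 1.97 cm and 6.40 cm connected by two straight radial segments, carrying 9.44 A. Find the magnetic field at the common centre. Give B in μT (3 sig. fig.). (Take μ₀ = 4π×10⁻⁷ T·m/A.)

The radial connectors point toward the centre, so dl × r̂ = 0 and they contribute nothing.
Each semicircle gives μ₀I/(4R): inner arc 1.51×10⁻⁴ T, outer arc 4.63×10⁻⁵ T.
The two arcs carry current in opposite angular senses, so their fields oppose: B = |1.51×10⁻⁴ − 4.63×10⁻⁵| = 1.04×10⁻⁴ T.

B ≈ 104 μT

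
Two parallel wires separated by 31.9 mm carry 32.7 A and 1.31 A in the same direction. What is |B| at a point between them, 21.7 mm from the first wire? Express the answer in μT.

B ≈ 276 μT

Each long wire gives B = μ₀I/(2πd). Distances are d₁ = 0.0217 m and d₂ = 0.0102 m.
B₁ = 3.01×10⁻⁴ T, B₂ = 2.57×10⁻⁵ T.
Between parallel currents the two contributions point in opposite directions, so they subtract. B = |B₁ − B₂| = |3.01×10⁻⁴ − 2.57×10⁻⁵| = 2.76×10⁻⁴ T.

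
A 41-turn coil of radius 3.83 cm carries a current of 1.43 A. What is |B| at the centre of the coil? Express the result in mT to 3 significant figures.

For an N-turn flat coil, B = Nμ₀I/(2R) with R = 0.0383 m.
B = 41 × 2.35×10⁻⁵ T = 9.62×10⁻⁴ T.

B ≈ 0.962 mT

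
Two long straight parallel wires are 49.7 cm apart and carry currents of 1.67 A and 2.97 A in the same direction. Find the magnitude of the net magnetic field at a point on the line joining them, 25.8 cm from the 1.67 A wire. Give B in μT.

B ≈ 1.19 μT

Each long wire gives B = μ₀I/(2πd). Distances are d₁ = 0.258 m and d₂ = 0.239 m.
B₁ = 1.29×10⁻⁶ T, B₂ = 2.49×10⁻⁶ T.
Between parallel currents the two contributions point in opposite directions, so they subtract. B = |B₁ − B₂| = |1.29×10⁻⁶ − 2.49×10⁻⁶| = 1.19×10⁻⁶ T.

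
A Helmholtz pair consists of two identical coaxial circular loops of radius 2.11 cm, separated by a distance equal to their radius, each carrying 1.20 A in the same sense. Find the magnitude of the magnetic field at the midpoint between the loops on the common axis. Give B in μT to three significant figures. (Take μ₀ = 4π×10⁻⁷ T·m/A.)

B ≈ 51.1 μT

Each loop contributes B = μ₀IR²/[2(R²+z²)^(3/2)] on the axis, with z measured from that loop.
Loop 1 (z = 0.01055 m): B₁ = 2.56×10⁻⁵ T. Loop 2 (z = 0.01055 m): B₂ = 2.56×10⁻⁵ T.
The fields add: B = B₁ + B₂ = 5.11×10⁻⁵ T.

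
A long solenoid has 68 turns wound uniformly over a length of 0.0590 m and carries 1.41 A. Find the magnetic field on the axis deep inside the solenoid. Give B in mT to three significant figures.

B ≈ 2.04 mT

Inside a long solenoid, B = μ₀nI with n = 1153 turns/m.
B = 4π×10⁻⁷ × 1153 × 1.41 = 2.04×10⁻³ T.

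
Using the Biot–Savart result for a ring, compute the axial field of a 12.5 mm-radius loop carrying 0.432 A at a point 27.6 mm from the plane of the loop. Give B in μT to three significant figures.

On the axis of a circular loop, B = μ₀IR² / [2(R²+z²)^(3/2)].
R² + z² = (0.0125)² + (0.0276)² = 0.000918 m², and (R²+z²)^(3/2) = 2.78×10⁻⁵ m³.
B = (4π×10⁻⁷ × 0.432 × 0.0001563) / (2 × 2.78×10⁻⁵) = 1.52×10⁻⁶ T.

B ≈ 1.52 μT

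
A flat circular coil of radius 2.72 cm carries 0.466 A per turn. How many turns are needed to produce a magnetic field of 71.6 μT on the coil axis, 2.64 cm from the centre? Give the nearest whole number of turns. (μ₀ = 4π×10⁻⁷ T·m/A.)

N = 18

For an N-turn coil, B = Nμ₀IR²/[2(R²+z²)^(3/2)]. A single turn gives B₁ = 3.98×10⁻⁶ T with R = 0.0272 m, z = 0.0264 m.
N = B/B₁ = 7.16×10⁻⁵ / 3.98×10⁻⁶ = 18.00.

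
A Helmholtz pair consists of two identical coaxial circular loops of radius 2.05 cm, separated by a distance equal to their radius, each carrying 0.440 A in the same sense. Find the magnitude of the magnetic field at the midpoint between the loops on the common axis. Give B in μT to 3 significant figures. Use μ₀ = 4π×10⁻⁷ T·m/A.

Each loop contributes B = μ₀IR²/[2(R²+z²)^(3/2)] on the axis, with z measured from that loop.
Loop 1 (z = 0.01025 m): B₁ = 9.65×10⁻⁶ T. Loop 2 (z = 0.01025 m): B₂ = 9.65×10⁻⁶ T.
The fields add: B = B₁ + B₂ = 1.93×10⁻⁵ T.

B ≈ 19.3 μT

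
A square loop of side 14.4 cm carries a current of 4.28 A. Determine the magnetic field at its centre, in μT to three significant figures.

B ≈ 33.6 μT

Each side is a finite straight segment at perpendicular distance d = a/(2 tan(π/4)) = 0.072 m from the centre, with end-angles ±π/4.
One side contributes B₁ = (μ₀I/4πd)·2 sin(π/4) = 8.41×10⁻⁶ T.
All 4 sides add in the same direction: B = 4 × 8.41×10⁻⁶ = 3.36×10⁻⁵ T.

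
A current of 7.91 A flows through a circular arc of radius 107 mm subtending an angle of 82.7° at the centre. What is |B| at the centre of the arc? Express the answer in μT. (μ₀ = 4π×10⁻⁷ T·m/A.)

B ≈ 10.7 μT

The Biot–Savart field of a circular arc at its centre is B = μ₀Iφ/(4πR), with φ = 1.443 rad.
B = (4π×10⁻⁷ × 7.91 × 1.443) / (4π × 0.107) = 1.07×10⁻⁵ T.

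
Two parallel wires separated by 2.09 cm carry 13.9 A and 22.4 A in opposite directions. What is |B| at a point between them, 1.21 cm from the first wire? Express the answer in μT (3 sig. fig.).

B ≈ 739 μT

Each long wire gives B = μ₀I/(2πd). Distances are d₁ = 0.0121 m and d₂ = 0.0088 m.
B₁ = 2.30×10⁻⁴ T, B₂ = 5.09×10⁻⁴ T.
Between antiparallel currents both contributions point the same way, so they add. B = B₁ + B₂ = 2.30×10⁻⁴ + 5.09×10⁻⁴ = 7.39×10⁻⁴ T.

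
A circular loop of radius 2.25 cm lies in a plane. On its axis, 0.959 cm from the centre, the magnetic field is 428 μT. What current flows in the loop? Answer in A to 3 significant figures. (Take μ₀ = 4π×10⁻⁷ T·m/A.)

I ≈ 19.7 A

On the axis of a loop, B = μ₀IR²/[2(R²+z²)^(3/2)], so I = 2B(R²+z²)^(3/2)/(μ₀R²).
R² + z² = 0.0005062 + 9.197×10⁻⁵ = 0.0005982 m²; raised to 3/2 gives 1.46×10⁻⁵ m³.
I = 2 × 4.28×10⁻⁴ × 1.46×10⁻⁵ / (1.26×10⁻⁶ × 0.0005062) = 19.7 A.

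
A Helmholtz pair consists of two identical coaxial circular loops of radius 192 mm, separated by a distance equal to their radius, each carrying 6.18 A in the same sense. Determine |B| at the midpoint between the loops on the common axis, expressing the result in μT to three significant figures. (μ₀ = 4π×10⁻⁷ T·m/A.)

Each loop contributes B = μ₀IR²/[2(R²+z²)^(3/2)] on the axis, with z measured from that loop.
Loop 1 (z = 0.096 m): B₁ = 1.45×10⁻⁵ T. Loop 2 (z = 0.096 m): B₂ = 1.45×10⁻⁵ T.
The fields add: B = B₁ + B₂ = 2.89×10⁻⁵ T.

B ≈ 28.9 μT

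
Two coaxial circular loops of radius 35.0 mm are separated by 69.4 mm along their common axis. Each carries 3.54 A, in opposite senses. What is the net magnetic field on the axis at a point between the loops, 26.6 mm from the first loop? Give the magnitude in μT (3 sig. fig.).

B ≈ 15.9 μT

Each loop contributes B = μ₀IR²/[2(R²+z²)^(3/2)] on the axis, with z measured from that loop.
Loop 1 (z = 0.0266 m): B₁ = 3.21×10⁻⁵ T. Loop 2 (z = 0.0428 m): B₂ = 1.61×10⁻⁵ T.
The fields oppose: B = |B₁ − B₂| = 1.59×10⁻⁵ T.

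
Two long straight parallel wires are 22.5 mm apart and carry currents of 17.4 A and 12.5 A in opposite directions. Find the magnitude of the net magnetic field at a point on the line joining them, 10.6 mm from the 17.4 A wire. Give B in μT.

Each long wire gives B = μ₀I/(2πd). Distances are d₁ = 0.0106 m and d₂ = 0.0119 m.
B₁ = 3.28×10⁻⁴ T, B₂ = 2.10×10⁻⁴ T.
Between antiparallel currents both contributions point the same way, so they add. B = B₁ + B₂ = 3.28×10⁻⁴ + 2.10×10⁻⁴ = 5.38×10⁻⁴ T.

B ≈ 538 μT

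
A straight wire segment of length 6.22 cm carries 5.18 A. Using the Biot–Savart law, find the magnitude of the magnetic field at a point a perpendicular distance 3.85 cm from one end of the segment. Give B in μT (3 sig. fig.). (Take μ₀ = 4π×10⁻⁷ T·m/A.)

B ≈ 11.4 μT

For a finite straight segment, B = (μ₀I/4πd)(sinθ₁ + sinθ₂), where θ₁, θ₂ are the angles from the perpendicular to each end.
The perpendicular foot is at one end, so the two end-offsets along the wire are 0 and L = 0.0622 m.
sinθ₁ = 0/√(0²+0.0385²) = 0.0000; sinθ₂ = 0.0622/√(0.0622²+0.0385²) = 0.8503.
B = (4π×10⁻⁷ × 5.18) / (4π × 0.0385) × (0.0000 + 0.8503) = 1.14×10⁻⁵ T.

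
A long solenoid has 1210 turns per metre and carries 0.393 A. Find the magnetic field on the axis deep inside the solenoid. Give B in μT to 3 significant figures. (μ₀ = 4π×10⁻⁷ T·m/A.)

B ≈ 598 μT

Inside a long solenoid, B = μ₀nI with n = 1210 turns/m.
B = 4π×10⁻⁷ × 1210 × 0.393 = 5.98×10⁻⁴ T.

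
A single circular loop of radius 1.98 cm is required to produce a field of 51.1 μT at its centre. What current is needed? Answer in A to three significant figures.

At the centre of a circular loop B = μ₀I/(2R), so I = 2RB/μ₀.
With R = 0.0198 m, I = 2 × 0.0198 × 5.11×10⁻⁵ / (4π×10⁻⁷) = 1.61 A.

I ≈ 1.61 A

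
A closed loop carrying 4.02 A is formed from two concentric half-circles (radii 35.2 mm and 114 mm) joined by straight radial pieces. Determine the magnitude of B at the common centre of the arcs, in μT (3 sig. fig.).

B ≈ 24.8 μT

The radial connectors point toward the centre, so dl × r̂ = 0 and they contribute nothing.
Each semicircle gives μ₀I/(4R): inner arc 3.59×10⁻⁵ T, outer arc 1.11×10⁻⁵ T.
The two arcs carry current in opposite angular senses, so their fields oppose: B = |3.59×10⁻⁵ − 1.11×10⁻⁵| = 2.48×10⁻⁵ T.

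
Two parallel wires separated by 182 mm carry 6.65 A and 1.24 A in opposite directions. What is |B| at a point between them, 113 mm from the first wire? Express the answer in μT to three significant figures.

B ≈ 15.4 μT

Each long wire gives B = μ₀I/(2πd). Distances are d₁ = 0.113 m and d₂ = 0.069 m.
B₁ = 1.18×10⁻⁵ T, B₂ = 3.59×10⁻⁶ T.
Between antiparallel currents both contributions point the same way, so they add. B = B₁ + B₂ = 1.18×10⁻⁵ + 3.59×10⁻⁶ = 1.54×10⁻⁵ T.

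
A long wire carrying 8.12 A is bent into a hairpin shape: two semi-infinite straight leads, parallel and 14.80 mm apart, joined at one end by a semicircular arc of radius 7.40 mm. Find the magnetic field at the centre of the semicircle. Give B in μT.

The semicircular arc contributes B_arc = μ₀I·π/(4πR) = μ₀I/(4R) = 3.45×10⁻⁴ T.
Each semi-infinite lead is at perpendicular distance R = 0.0074 m from the centre, with the perpendicular foot at its near end, so it contributes μ₀I/(4πR); both point the same way, together 2.19×10⁻⁴ T.
Arc and leads all point the same direction: B = 3.45×10⁻⁴ + 2.19×10⁻⁴ = 5.64×10⁻⁴ T.

B ≈ 564 μT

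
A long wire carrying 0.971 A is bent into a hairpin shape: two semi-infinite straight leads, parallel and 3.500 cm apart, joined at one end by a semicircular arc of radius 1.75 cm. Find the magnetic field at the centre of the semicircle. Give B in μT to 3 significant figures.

The semicircular arc contributes B_arc = μ₀I·π/(4πR) = μ₀I/(4R) = 1.74×10⁻⁵ T.
Each semi-infinite lead is at perpendicular distance R = 0.0175 m from the centre, with the perpendicular foot at its near end, so it contributes μ₀I/(4πR); both point the same way, together 1.11×10⁻⁵ T.
Arc and leads all point the same direction: B = 1.74×10⁻⁵ + 1.11×10⁻⁵ = 2.85×10⁻⁵ T.

B ≈ 28.5 μT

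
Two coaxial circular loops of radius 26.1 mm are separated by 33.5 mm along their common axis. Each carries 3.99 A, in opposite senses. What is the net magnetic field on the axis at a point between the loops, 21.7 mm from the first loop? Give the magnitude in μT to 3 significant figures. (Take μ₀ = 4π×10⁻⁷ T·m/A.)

Each loop contributes B = μ₀IR²/[2(R²+z²)^(3/2)] on the axis, with z measured from that loop.
Loop 1 (z = 0.0217 m): B₁ = 4.37×10⁻⁵ T. Loop 2 (z = 0.0118 m): B₂ = 7.27×10⁻⁵ T.
The fields oppose: B = |B₁ − B₂| = 2.90×10⁻⁵ T.

B ≈ 29.0 μT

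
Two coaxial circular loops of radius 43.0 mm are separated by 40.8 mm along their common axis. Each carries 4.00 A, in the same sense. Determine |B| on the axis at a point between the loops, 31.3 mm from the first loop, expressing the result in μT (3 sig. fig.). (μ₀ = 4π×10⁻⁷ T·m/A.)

B ≈ 85.3 μT

Each loop contributes B = μ₀IR²/[2(R²+z²)^(3/2)] on the axis, with z measured from that loop.
Loop 1 (z = 0.0313 m): B₁ = 3.09×10⁻⁵ T. Loop 2 (z = 0.0095 m): B₂ = 5.44×10⁻⁵ T.
The fields add: B = B₁ + B₂ = 8.53×10⁻⁵ T.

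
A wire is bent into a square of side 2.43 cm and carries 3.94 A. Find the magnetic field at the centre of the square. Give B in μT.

Each side is a finite straight segment at perpendicular distance d = a/(2 tan(π/4)) = 0.01215 m from the centre, with end-angles ±π/4.
One side contributes B₁ = (μ₀I/4πd)·2 sin(π/4) = 4.59×10⁻⁵ T.
All 4 sides add in the same direction: B = 4 × 4.59×10⁻⁵ = 1.83×10⁻⁴ T.

B ≈ 183 μT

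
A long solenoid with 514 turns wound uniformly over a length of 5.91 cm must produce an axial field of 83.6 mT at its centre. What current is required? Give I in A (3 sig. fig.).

Inside a long solenoid B = μ₀nI with n = 8697 m⁻¹, so I = B/(μ₀n).
I = 8.36×10⁻² / (4π×10⁻⁷ × 8697) = 7.65 A.

I ≈ 7.65 A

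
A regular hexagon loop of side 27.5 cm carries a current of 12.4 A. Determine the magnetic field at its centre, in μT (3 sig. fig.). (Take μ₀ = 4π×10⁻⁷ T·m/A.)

B ≈ 31.2 μT

Each side is a finite straight segment at perpendicular distance d = a/(2 tan(π/6)) = 0.2382 m from the centre, with end-angles ±π/6.
One side contributes B₁ = (μ₀I/4πd)·2 sin(π/6) = 5.21×10⁻⁶ T.
All 6 sides add in the same direction: B = 6 × 5.21×10⁻⁶ = 3.12×10⁻⁵ T.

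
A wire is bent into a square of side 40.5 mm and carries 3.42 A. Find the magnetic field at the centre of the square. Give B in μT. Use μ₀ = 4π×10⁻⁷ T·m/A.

Each side is a finite straight segment at perpendicular distance d = a/(2 tan(π/4)) = 0.02025 m from the centre, with end-angles ±π/4.
One side contributes B₁ = (μ₀I/4πd)·2 sin(π/4) = 2.39×10⁻⁵ T.
All 4 sides add in the same direction: B = 4 × 2.39×10⁻⁵ = 9.55×10⁻⁵ T.

B ≈ 95.5 μT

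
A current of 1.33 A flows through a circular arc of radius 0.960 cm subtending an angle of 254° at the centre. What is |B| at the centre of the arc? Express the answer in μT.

B ≈ 61.4 μT

The Biot–Savart field of a circular arc at its centre is B = μ₀Iφ/(4πR), with φ = 4.433 rad.
B = (4π×10⁻⁷ × 1.33 × 4.433) / (4π × 0.0096) = 6.14×10⁻⁵ T.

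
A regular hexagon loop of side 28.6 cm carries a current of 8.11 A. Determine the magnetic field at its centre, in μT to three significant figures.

B ≈ 19.6 μT

Each side is a finite straight segment at perpendicular distance d = a/(2 tan(π/6)) = 0.2477 m from the centre, with end-angles ±π/6.
One side contributes B₁ = (μ₀I/4πd)·2 sin(π/6) = 3.27×10⁻⁶ T.
All 6 sides add in the same direction: B = 6 × 3.27×10⁻⁶ = 1.96×10⁻⁵ T.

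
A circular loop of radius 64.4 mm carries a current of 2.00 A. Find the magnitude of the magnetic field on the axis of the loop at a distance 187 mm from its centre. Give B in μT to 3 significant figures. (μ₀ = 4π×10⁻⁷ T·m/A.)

On the axis of a circular loop, B = μ₀IR² / [2(R²+z²)^(3/2)].
R² + z² = (0.0644)² + (0.187)² = 0.03912 m², and (R²+z²)^(3/2) = 7.74×10⁻³ m³.
B = (4π×10⁻⁷ × 2.00 × 0.004147) / (2 × 7.74×10⁻³) = 6.74×10⁻⁷ T.

B ≈ 0.674 μT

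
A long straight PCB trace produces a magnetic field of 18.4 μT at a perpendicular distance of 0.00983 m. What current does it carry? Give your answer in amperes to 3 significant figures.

For a long straight wire B = μ₀I/(2πd), so I = 2πdB/μ₀.
I = 2π × 0.00983 × 1.84×10⁻⁵ / (4π×10⁻⁷) = 0.904 A.

I ≈ 0.904 A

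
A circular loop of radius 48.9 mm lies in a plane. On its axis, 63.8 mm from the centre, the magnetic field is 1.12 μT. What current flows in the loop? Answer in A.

I ≈ 0.387 A

On the axis of a loop, B = μ₀IR²/[2(R²+z²)^(3/2)], so I = 2B(R²+z²)^(3/2)/(μ₀R²).
R² + z² = 0.002391 + 0.00407 = 0.006462 m²; raised to 3/2 gives 5.19×10⁻⁴ m³.
I = 2 × 1.12×10⁻⁶ × 5.19×10⁻⁴ / (1.26×10⁻⁶ × 0.002391) = 0.387 A.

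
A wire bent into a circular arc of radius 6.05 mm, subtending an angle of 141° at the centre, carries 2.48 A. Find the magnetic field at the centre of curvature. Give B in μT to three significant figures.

B ≈ 101 μT

The Biot–Savart field of a circular arc at its centre is B = μ₀Iφ/(4πR), with φ = 2.461 rad.
B = (4π×10⁻⁷ × 2.48 × 2.461) / (4π × 0.00605) = 1.01×10⁻⁴ T.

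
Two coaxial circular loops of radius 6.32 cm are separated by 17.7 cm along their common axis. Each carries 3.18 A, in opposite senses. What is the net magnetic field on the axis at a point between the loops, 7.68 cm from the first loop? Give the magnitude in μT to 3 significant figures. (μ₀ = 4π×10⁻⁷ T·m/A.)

Each loop contributes B = μ₀IR²/[2(R²+z²)^(3/2)] on the axis, with z measured from that loop.
Loop 1 (z = 0.0768 m): B₁ = 8.11×10⁻⁶ T. Loop 2 (z = 0.1002 m): B₂ = 4.80×10⁻⁶ T.
The fields oppose: B = |B₁ − B₂| = 3.31×10⁻⁶ T.

B ≈ 3.31 μT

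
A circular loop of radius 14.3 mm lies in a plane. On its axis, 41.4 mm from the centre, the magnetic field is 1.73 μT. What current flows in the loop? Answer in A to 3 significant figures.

On the axis of a loop, B = μ₀IR²/[2(R²+z²)^(3/2)], so I = 2B(R²+z²)^(3/2)/(μ₀R²).
R² + z² = 0.0002045 + 0.001714 = 0.001918 m²; raised to 3/2 gives 8.40×10⁻⁵ m³.
I = 2 × 1.73×10⁻⁶ × 8.40×10⁻⁵ / (1.26×10⁻⁶ × 0.0002045) = 1.13 A.

I ≈ 1.13 A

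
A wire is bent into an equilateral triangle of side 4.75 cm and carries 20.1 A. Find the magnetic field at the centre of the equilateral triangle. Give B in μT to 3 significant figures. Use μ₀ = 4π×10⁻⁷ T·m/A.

B ≈ 762 μT

Each side is a finite straight segment at perpendicular distance d = a/(2 tan(π/3)) = 0.01371 m from the centre, with end-angles ±π/3.
One side contributes B₁ = (μ₀I/4πd)·2 sin(π/3) = 2.54×10⁻⁴ T.
All 3 sides add in the same direction: B = 3 × 2.54×10⁻⁴ = 7.62×10⁻⁴ T.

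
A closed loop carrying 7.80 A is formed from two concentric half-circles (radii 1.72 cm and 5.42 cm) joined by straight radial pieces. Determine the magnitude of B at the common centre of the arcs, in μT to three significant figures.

B ≈ 97.3 μT

The radial connectors point toward the centre, so dl × r̂ = 0 and they contribute nothing.
Each semicircle gives μ₀I/(4R): inner arc 1.42×10⁻⁴ T, outer arc 4.52×10⁻⁵ T.
The two arcs carry current in opposite angular senses, so their fields oppose: B = |1.42×10⁻⁴ − 4.52×10⁻⁵| = 9.73×10⁻⁵ T.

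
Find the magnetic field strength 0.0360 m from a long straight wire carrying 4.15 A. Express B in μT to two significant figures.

B ≈ 23 μT

For an infinitely long straight wire, B = μ₀I/(2πd).
B = (4π×10⁻⁷ × 4.15) / (2π × 0.036) = 2.31×10⁻⁵ T.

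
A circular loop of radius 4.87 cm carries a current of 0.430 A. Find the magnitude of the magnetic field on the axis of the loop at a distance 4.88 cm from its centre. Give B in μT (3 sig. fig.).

On the axis of a circular loop, B = μ₀IR² / [2(R²+z²)^(3/2)].
R² + z² = (0.0487)² + (0.0488)² = 0.004753 m², and (R²+z²)^(3/2) = 3.28×10⁻⁴ m³.
B = (4π×10⁻⁷ × 0.430 × 0.002372) / (2 × 3.28×10⁻⁴) = 1.96×10⁻⁶ T.

B ≈ 1.96 μT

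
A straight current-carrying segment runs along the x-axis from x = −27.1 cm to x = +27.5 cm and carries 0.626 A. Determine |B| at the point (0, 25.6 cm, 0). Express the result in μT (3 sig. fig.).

For a finite straight segment, B = (μ₀I/4πd)(sinθ₁ + sinθ₂), where θ₁, θ₂ are the angles from the perpendicular to each end.
The perpendicular distance is d = 0.256 m; the end-offsets along the wire are a = 0.271 m and b = 0.275 m.
sinθ₁ = 0.271/√(0.271²+0.256²) = 0.7269; sinθ₂ = 0.275/√(0.275²+0.256²) = 0.7319.
B = (4π×10⁻⁷ × 0.626) / (4π × 0.256) × (0.7269 + 0.7319) = 3.57×10⁻⁷ T.

B ≈ 0.357 μT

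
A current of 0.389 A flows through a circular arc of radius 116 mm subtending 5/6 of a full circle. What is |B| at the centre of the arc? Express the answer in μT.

B ≈ 1.76 μT

The Biot–Savart field of a circular arc at its centre is B = μ₀Iφ/(4πR), with φ = 5.236 rad.
B = (4π×10⁻⁷ × 0.389 × 5.236) / (4π × 0.116) = 1.76×10⁻⁶ T.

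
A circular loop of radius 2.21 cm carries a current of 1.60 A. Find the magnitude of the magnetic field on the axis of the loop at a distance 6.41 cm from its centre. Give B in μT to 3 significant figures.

B ≈ 1.58 μT

On the axis of a circular loop, B = μ₀IR² / [2(R²+z²)^(3/2)].
R² + z² = (0.0221)² + (0.0641)² = 0.004597 m², and (R²+z²)^(3/2) = 3.12×10⁻⁴ m³.
B = (4π×10⁻⁷ × 1.60 × 0.0004884) / (2 × 3.12×10⁻⁴) = 1.58×10⁻⁶ T.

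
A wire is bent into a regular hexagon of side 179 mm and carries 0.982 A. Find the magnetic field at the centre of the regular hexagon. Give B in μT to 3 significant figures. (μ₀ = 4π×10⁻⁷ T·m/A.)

Each side is a finite straight segment at perpendicular distance d = a/(2 tan(π/6)) = 0.155 m from the centre, with end-angles ±π/6.
One side contributes B₁ = (μ₀I/4πd)·2 sin(π/6) = 6.33×10⁻⁷ T.
All 6 sides add in the same direction: B = 6 × 6.33×10⁻⁷ = 3.80×10⁻⁶ T.

B ≈ 3.80 μT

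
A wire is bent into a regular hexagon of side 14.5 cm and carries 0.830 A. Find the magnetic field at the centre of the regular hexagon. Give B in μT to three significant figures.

Each side is a finite straight segment at perpendicular distance d = a/(2 tan(π/6)) = 0.1256 m from the centre, with end-angles ±π/6.
One side contributes B₁ = (μ₀I/4πd)·2 sin(π/6) = 6.61×10⁻⁷ T.
All 6 sides add in the same direction: B = 6 × 6.61×10⁻⁷ = 3.97×10⁻⁶ T.

B ≈ 3.97 μT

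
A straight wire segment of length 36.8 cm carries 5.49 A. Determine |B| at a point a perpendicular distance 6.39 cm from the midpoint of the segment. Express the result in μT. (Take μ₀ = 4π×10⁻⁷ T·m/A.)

B ≈ 16.2 μT

For a finite straight segment, B = (μ₀I/4πd)(sinθ₁ + sinθ₂), where θ₁, θ₂ are the angles from the perpendicular to each end.
The perpendicular from the point meets the wire at its midpoint, so each end is L/2 = 0.184 m away along the wire.
sinθ₁ = 0.184/√(0.184²+0.0639²) = 0.9447; sinθ₂ = 0.184/√(0.184²+0.0639²) = 0.9447.
B = (4π×10⁻⁷ × 5.49) / (4π × 0.0639) × (0.9447 + 0.9447) = 1.62×10⁻⁵ T.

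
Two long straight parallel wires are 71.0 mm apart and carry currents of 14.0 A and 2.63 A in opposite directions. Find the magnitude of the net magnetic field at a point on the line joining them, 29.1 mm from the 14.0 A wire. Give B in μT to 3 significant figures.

Each long wire gives B = μ₀I/(2πd). Distances are d₁ = 0.0291 m and d₂ = 0.0419 m.
B₁ = 9.62×10⁻⁵ T, B₂ = 1.26×10⁻⁵ T.
Between antiparallel currents both contributions point the same way, so they add. B = B₁ + B₂ = 9.62×10⁻⁵ + 1.26×10⁻⁵ = 1.09×10⁻⁴ T.

B ≈ 109 μT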